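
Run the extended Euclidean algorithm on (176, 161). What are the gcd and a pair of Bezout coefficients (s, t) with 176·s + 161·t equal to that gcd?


Euclidean algorithm on (176, 161) — divide until remainder is 0:
  176 = 1 · 161 + 15
  161 = 10 · 15 + 11
  15 = 1 · 11 + 4
  11 = 2 · 4 + 3
  4 = 1 · 3 + 1
  3 = 3 · 1 + 0
gcd(176, 161) = 1.
Track Bezout coefficients alongside the remainders: start with r₀ = 176 = a·1 + b·0 (s = 1, t = 0) and r₁ = 161 = a·0 + b·1 (s = 0, t = 1); each new remainder r_{k+1} = r_{k-1} − q_k·r_k inherits s_{k+1} = s_{k-1} − q_k·s_k, t_{k+1} = t_{k-1} − q_k·t_k, so r_k = a·s_k + b·t_k at every step:
  q = 1: r = 15, s = 1 − 1·0 = 1, t = 0 − 1·1 = -1  (check: 176·1 + 161·(-1) = 15)
  q = 10: r = 11, s = 0 − 10·1 = -10, t = 1 − 10·(-1) = 11  (check: 176·(-10) + 161·11 = 11)
  q = 1: r = 4, s = 1 − 1·(-10) = 11, t = -1 − 1·11 = -12  (check: 176·11 + 161·(-12) = 4)
  q = 2: r = 3, s = -10 − 2·11 = -32, t = 11 − 2·(-12) = 35  (check: 176·(-32) + 161·35 = 3)
  q = 1: r = 1, s = 11 − 1·(-32) = 43, t = -12 − 1·35 = -47  (check: 176·43 + 161·(-47) = 1)
The row with r = 1 (the gcd) gives the Bezout coefficients s = 43, t = -47.
Result: 176 · (43) + 161 · (-47) = 1.

gcd(176, 161) = 1; s = 43, t = -47 (check: 176·43 + 161·(-47) = 1).


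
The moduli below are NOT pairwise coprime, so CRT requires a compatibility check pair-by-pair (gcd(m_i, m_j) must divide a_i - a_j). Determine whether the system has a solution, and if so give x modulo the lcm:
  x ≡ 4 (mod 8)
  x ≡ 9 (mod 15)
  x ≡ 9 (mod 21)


Moduli 8, 15, 21 are not pairwise coprime, so CRT works modulo lcm(m_i) when all pairwise compatibility conditions hold.
Pairwise compatibility: gcd(m_i, m_j) must divide a_i - a_j for every pair.
Merge one congruence at a time:
  Start: x ≡ 4 (mod 8).
  Combine with x ≡ 9 (mod 15): gcd(8, 15) = 1; 9 - 4 = 5, which IS divisible by 1, so compatible.
    Write x = 4 + 8·t and substitute into x ≡ 9 (mod 15): 8·t ≡ 9 − 4 = 5 (mod 15).
    The inverse of 8 mod 15 is 2 (since 8·2 = 16 = 1·15 + 1), so t ≡ 2·5 = 10 ≡ 10 (mod 15).
    Then x = 4 + 8·10 = 84, valid modulo lcm(8, 15) = 120: x ≡ 84 (mod 120).
  Combine with x ≡ 9 (mod 21): gcd(120, 21) = 3; 9 - 84 = -75, which IS divisible by 3, so compatible.
    Write x = 84 + 120·t and substitute into x ≡ 9 (mod 21): 120·t ≡ 9 − 84 = -75 (mod 21).
    Divide the congruence (and modulus) by g = 3: 40·t ≡ -25 (mod 7).
    Reduce coefficients mod 7: 5·t ≡ 3 (mod 7).
    The inverse of 5 mod 7 is 3 (since 5·3 = 15 = 2·7 + 1), so t ≡ 3·3 = 9 ≡ 2 (mod 7).
    Then x = 84 + 120·2 = 324, valid modulo lcm(120, 21) = 840: x ≡ 324 (mod 840).
Verify: 324 mod 8 = 4, 324 mod 15 = 9, 324 mod 21 = 9.

x ≡ 324 (mod 840).


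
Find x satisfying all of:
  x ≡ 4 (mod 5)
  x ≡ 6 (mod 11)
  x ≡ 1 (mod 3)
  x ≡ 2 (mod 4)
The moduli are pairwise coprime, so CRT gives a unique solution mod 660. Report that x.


Product of moduli M = 5 · 11 · 3 · 4 = 660.
Merge one congruence at a time:
  Start: x ≡ 4 (mod 5).
  Combine with x ≡ 6 (mod 11); new modulus lcm = 55.
    Write x = 4 + 5·t and substitute into x ≡ 6 (mod 11): 5·t ≡ 6 − 4 = 2 (mod 11).
    The inverse of 5 mod 11 is 9 (since 5·9 = 45 = 4·11 + 1), so t ≡ 9·2 = 18 ≡ 7 (mod 11).
    Then x = 4 + 5·7 = 39, valid modulo lcm(5, 11) = 55: x ≡ 39 (mod 55).
  Combine with x ≡ 1 (mod 3); new modulus lcm = 165.
    Write x = 39 + 55·t and substitute into x ≡ 1 (mod 3): 55·t ≡ 1 − 39 = -38 (mod 3).
    Reduce coefficients mod 3: 1·t ≡ 1 (mod 3).
    So t ≡ 1 (mod 3).
    Then x = 39 + 55·1 = 94, valid modulo lcm(55, 3) = 165: x ≡ 94 (mod 165).
  Combine with x ≡ 2 (mod 4); new modulus lcm = 660.
    Write x = 94 + 165·t and substitute into x ≡ 2 (mod 4): 165·t ≡ 2 − 94 = -92 (mod 4).
    Reduce coefficients mod 4: 1·t ≡ 0 (mod 4).
    So t ≡ 0 (mod 4).
    Then x = 94 + 165·0 = 94, valid modulo lcm(165, 4) = 660: x ≡ 94 (mod 660).
Verify against each original: 94 mod 5 = 4, 94 mod 11 = 6, 94 mod 3 = 1, 94 mod 4 = 2.

x ≡ 94 (mod 660).


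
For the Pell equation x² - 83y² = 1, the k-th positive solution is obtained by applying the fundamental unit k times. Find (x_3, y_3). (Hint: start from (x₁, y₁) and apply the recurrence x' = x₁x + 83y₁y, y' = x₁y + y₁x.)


Step 1: Find the fundamental solution (x₁, y₁) of x² - 83y² = 1.
  Expand √83 as a continued fraction. a₀ = ⌊√83⌋ = 9; iterate m_{k+1} = d_k·a_k − m_k, d_{k+1} = (83 − m_{k+1}²)/d_k, a_{k+1} = ⌊(a₀ + m_{k+1})/d_{k+1}⌋ (starting m₀ = 0, d₀ = 1), with convergents p_k = a_k·p_{k-1} + p_{k-2}, q_k = a_k·q_{k-1} + q_{k-2} (p₋₁ = 1, q₋₁ = 0):
  k = 0: a₀ = 9; p₀/q₀ = 9/1; p₀² − 83·q₀² = 81 − 83 = -2.
  k = 1: m = 9, d = 2, a = ⌊(9 + 9)/2⌋ = 9; p/q = (9·9 + 1)/(9·1 + 0) = 82/9; p² − 83·q² = 6724 − 6723 = 1.
  The first convergent with p² − 83·q² = 1 gives the fundamental solution (x₁, y₁) = (82, 9).
Step 2: Apply the recurrence (x_{n+1}, y_{n+1}) = (x₁x_n + 83y₁y_n, x₁y_n + y₁x_n) repeatedly.
  From (x_1, y_1) = (82, 9): x_2 = 82·82 + 83·9·9 = 13447; y_2 = 82·9 + 9·82 = 1476.
  From (x_2, y_2) = (13447, 1476): x_3 = 82·13447 + 83·9·1476 = 2205226; y_3 = 82·1476 + 9·13447 = 242055.
Step 3: Verify x_3² - 83·y_3² = 4863021711076 - 4863021711075 = 1 (should be 1). ✓

(x_1, y_1) = (82, 9); (x_3, y_3) = (2205226, 242055).


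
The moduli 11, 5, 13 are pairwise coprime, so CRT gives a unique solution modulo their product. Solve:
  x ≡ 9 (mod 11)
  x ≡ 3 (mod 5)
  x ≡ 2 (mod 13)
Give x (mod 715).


Moduli 11, 5, 13 are pairwise coprime; by CRT there is a unique solution modulo M = 11 · 5 · 13 = 715.
Solve pairwise, accumulating the modulus:
  Start with x ≡ 9 (mod 11).
  Combine with x ≡ 3 (mod 5): since gcd(11, 5) = 1, we get a unique residue mod 55.
    Write x = 9 + 11·t and substitute into x ≡ 3 (mod 5): 11·t ≡ 3 − 9 = -6 (mod 5).
    Reduce coefficients mod 5: 1·t ≡ 4 (mod 5).
    So t ≡ 4 (mod 5).
    Then x = 9 + 11·4 = 53, valid modulo lcm(11, 5) = 55: x ≡ 53 (mod 55).
  Combine with x ≡ 2 (mod 13): since gcd(55, 13) = 1, we get a unique residue mod 715.
    Write x = 53 + 55·t and substitute into x ≡ 2 (mod 13): 55·t ≡ 2 − 53 = -51 (mod 13).
    Reduce coefficients mod 13: 3·t ≡ 1 (mod 13).
    The inverse of 3 mod 13 is 9 (since 3·9 = 27 = 2·13 + 1), so t ≡ 9·1 = 9 ≡ 9 (mod 13).
    Then x = 53 + 55·9 = 548, valid modulo lcm(55, 13) = 715: x ≡ 548 (mod 715).
Verify: 548 mod 11 = 9 ✓, 548 mod 5 = 3 ✓, 548 mod 13 = 2 ✓.

x ≡ 548 (mod 715).


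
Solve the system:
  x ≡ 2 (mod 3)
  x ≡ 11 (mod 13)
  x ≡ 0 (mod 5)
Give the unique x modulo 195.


Moduli 3, 13, 5 are pairwise coprime; by CRT there is a unique solution modulo M = 3 · 13 · 5 = 195.
Solve pairwise, accumulating the modulus:
  Start with x ≡ 2 (mod 3).
  Combine with x ≡ 11 (mod 13): since gcd(3, 13) = 1, we get a unique residue mod 39.
    Write x = 2 + 3·t and substitute into x ≡ 11 (mod 13): 3·t ≡ 11 − 2 = 9 (mod 13).
    The inverse of 3 mod 13 is 9 (since 3·9 = 27 = 2·13 + 1), so t ≡ 9·9 = 81 ≡ 3 (mod 13).
    Then x = 2 + 3·3 = 11, valid modulo lcm(3, 13) = 39: x ≡ 11 (mod 39).
  Combine with x ≡ 0 (mod 5): since gcd(39, 5) = 1, we get a unique residue mod 195.
    Write x = 11 + 39·t and substitute into x ≡ 0 (mod 5): 39·t ≡ 0 − 11 = -11 (mod 5).
    Reduce coefficients mod 5: 4·t ≡ 4 (mod 5).
    The inverse of 4 mod 5 is 4 (since 4·4 = 16 = 3·5 + 1), so t ≡ 4·4 = 16 ≡ 1 (mod 5).
    Then x = 11 + 39·1 = 50, valid modulo lcm(39, 5) = 195: x ≡ 50 (mod 195).
Verify: 50 mod 3 = 2 ✓, 50 mod 13 = 11 ✓, 50 mod 5 = 0 ✓.

x ≡ 50 (mod 195).


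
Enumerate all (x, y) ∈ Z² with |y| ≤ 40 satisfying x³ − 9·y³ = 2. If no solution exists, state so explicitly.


The equation is x³ - 9y³ = 2. For fixed y, x³ = 9·y³ + 2, so a solution requires the RHS to be a perfect cube.
Strategy: iterate y from -40 to 40, compute RHS = 9·y³ + 2, and check whether it is a (positive or negative) perfect cube.
Check small values of y:
  y = 0: RHS = 2 is not a perfect cube.
  y = 1: RHS = 11 is not a perfect cube.
  y = -1: RHS = -7 is not a perfect cube.
  y = 2: RHS = 74 is not a perfect cube.
  y = -2: RHS = -70 is not a perfect cube.
  y = 3: RHS = 245 is not a perfect cube.
  y = -3: RHS = -241 is not a perfect cube.
Continuing the search up to |y| = 40 finds no solutions either.
No (x, y) in the scanned range satisfies the equation.

No integer solutions with |y| ≤ 40.


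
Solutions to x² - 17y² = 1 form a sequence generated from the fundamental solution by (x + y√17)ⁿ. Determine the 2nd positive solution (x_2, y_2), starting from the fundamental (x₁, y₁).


Step 1: Find the fundamental solution (x₁, y₁) of x² - 17y² = 1.
  Expand √17 as a continued fraction. a₀ = ⌊√17⌋ = 4; iterate m_{k+1} = d_k·a_k − m_k, d_{k+1} = (17 − m_{k+1}²)/d_k, a_{k+1} = ⌊(a₀ + m_{k+1})/d_{k+1}⌋ (starting m₀ = 0, d₀ = 1), with convergents p_k = a_k·p_{k-1} + p_{k-2}, q_k = a_k·q_{k-1} + q_{k-2} (p₋₁ = 1, q₋₁ = 0):
  k = 0: a₀ = 4; p₀/q₀ = 4/1; p₀² − 17·q₀² = 16 − 17 = -1.
  k = 1: m = 4, d = 1, a = ⌊(4 + 4)/1⌋ = 8; p/q = (8·4 + 1)/(8·1 + 0) = 33/8; p² − 17·q² = 1089 − 1088 = 1.
  The first convergent with p² − 17·q² = 1 gives the fundamental solution (x₁, y₁) = (33, 8).
Step 2: Apply the recurrence (x_{n+1}, y_{n+1}) = (x₁x_n + 17y₁y_n, x₁y_n + y₁x_n) repeatedly.
  From (x_1, y_1) = (33, 8): x_2 = 33·33 + 17·8·8 = 2177; y_2 = 33·8 + 8·33 = 528.
Step 3: Verify x_2² - 17·y_2² = 4739329 - 4739328 = 1 (should be 1). ✓

(x_1, y_1) = (33, 8); (x_2, y_2) = (2177, 528).


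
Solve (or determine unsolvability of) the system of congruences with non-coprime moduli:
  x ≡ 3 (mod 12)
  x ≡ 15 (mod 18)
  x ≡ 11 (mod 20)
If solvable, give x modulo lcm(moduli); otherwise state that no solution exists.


Moduli 12, 18, 20 are not pairwise coprime, so CRT works modulo lcm(m_i) when all pairwise compatibility conditions hold.
Pairwise compatibility: gcd(m_i, m_j) must divide a_i - a_j for every pair.
Merge one congruence at a time:
  Start: x ≡ 3 (mod 12).
  Combine with x ≡ 15 (mod 18): gcd(12, 18) = 6; 15 - 3 = 12, which IS divisible by 6, so compatible.
    Write x = 3 + 12·t and substitute into x ≡ 15 (mod 18): 12·t ≡ 15 − 3 = 12 (mod 18).
    Divide the congruence (and modulus) by g = 6: 2·t ≡ 2 (mod 3).
    The inverse of 2 mod 3 is 2 (since 2·2 = 4 = 1·3 + 1), so t ≡ 2·2 = 4 ≡ 1 (mod 3).
    Then x = 3 + 12·1 = 15, valid modulo lcm(12, 18) = 36: x ≡ 15 (mod 36).
  Combine with x ≡ 11 (mod 20): gcd(36, 20) = 4; 11 - 15 = -4, which IS divisible by 4, so compatible.
    Write x = 15 + 36·t and substitute into x ≡ 11 (mod 20): 36·t ≡ 11 − 15 = -4 (mod 20).
    Divide the congruence (and modulus) by g = 4: 9·t ≡ -1 (mod 5).
    Reduce coefficients mod 5: 4·t ≡ 4 (mod 5).
    The inverse of 4 mod 5 is 4 (since 4·4 = 16 = 3·5 + 1), so t ≡ 4·4 = 16 ≡ 1 (mod 5).
    Then x = 15 + 36·1 = 51, valid modulo lcm(36, 20) = 180: x ≡ 51 (mod 180).
Verify: 51 mod 12 = 3, 51 mod 18 = 15, 51 mod 20 = 11.

x ≡ 51 (mod 180).


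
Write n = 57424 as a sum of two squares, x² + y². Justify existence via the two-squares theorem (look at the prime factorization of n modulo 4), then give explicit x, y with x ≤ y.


Step 1: Factor n = 57424 = 2^4 · 37 · 97.
Step 2: Check the mod-4 condition on each prime factor: 2 = 2 (special); 37 ≡ 1 (mod 4), exponent 1; 97 ≡ 1 (mod 4), exponent 1.
All primes ≡ 3 (mod 4) appear to even exponent (or don't appear), so by the two-squares theorem n IS expressible as a sum of two squares.
Step 3: Build a representation. Group n = k² · m with k = 4 and m = 37 · 97 = 3589 (a product of primes ≡ 1 (mod 4)); a representation of m scales to one of n via (k·x)² + (k·y)² = k²(x² + y²). Each prime p ≡ 1 (mod 4) is itself a sum of two squares; find a² by testing p − a² for a perfect square:
  37: 37 − 1² = 36 = 6² ⇒ 37 = 1² + 6².
  97: 97 − 1² = 96, 97 − 2² = 93, 97 − 3² = 88, 97 − 4² = 81 = 9² ⇒ 97 = 4² + 9².
  Combine using the Brahmagupta–Fibonacci identity (a² + b²)(c² + d²) = (ac − bd)² + (ad + bc)² = (ac + bd)² + (ad − bc)²:
  37 · 97 = 3589: from (1² + 6²)(4² + 9²), take (1·4 − 6·9, 1·9 + 6·4) = (4 − 54, 9 + 24) = (-50, 33); dropping signs (only squares matter) gives (50, 33); check 50² + 33² = 2500 + 1089 = 3589 ✓.
  Scale by k = 4: (4·50, 4·33) = (200, 132).
Step 4: Order so x ≤ y and verify: 132² + 200² = 17424 + 40000 = 57424 = n. ✓

n = 57424 = 132² + 200² (one valid representation with x ≤ y).


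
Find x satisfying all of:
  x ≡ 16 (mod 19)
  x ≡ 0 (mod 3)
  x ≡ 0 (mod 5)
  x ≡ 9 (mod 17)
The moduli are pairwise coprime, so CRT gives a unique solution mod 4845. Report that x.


Product of moduli M = 19 · 3 · 5 · 17 = 4845.
Merge one congruence at a time:
  Start: x ≡ 16 (mod 19).
  Combine with x ≡ 0 (mod 3); new modulus lcm = 57.
    Write x = 16 + 19·t and substitute into x ≡ 0 (mod 3): 19·t ≡ 0 − 16 = -16 (mod 3).
    Reduce coefficients mod 3: 1·t ≡ 2 (mod 3).
    So t ≡ 2 (mod 3).
    Then x = 16 + 19·2 = 54, valid modulo lcm(19, 3) = 57: x ≡ 54 (mod 57).
  Combine with x ≡ 0 (mod 5); new modulus lcm = 285.
    Write x = 54 + 57·t and substitute into x ≡ 0 (mod 5): 57·t ≡ 0 − 54 = -54 (mod 5).
    Reduce coefficients mod 5: 2·t ≡ 1 (mod 5).
    The inverse of 2 mod 5 is 3 (since 2·3 = 6 = 1·5 + 1), so t ≡ 3·1 = 3 ≡ 3 (mod 5).
    Then x = 54 + 57·3 = 225, valid modulo lcm(57, 5) = 285: x ≡ 225 (mod 285).
  Combine with x ≡ 9 (mod 17); new modulus lcm = 4845.
    Write x = 225 + 285·t and substitute into x ≡ 9 (mod 17): 285·t ≡ 9 − 225 = -216 (mod 17).
    Reduce coefficients mod 17: 13·t ≡ 5 (mod 17).
    The inverse of 13 mod 17 is 4 (since 13·4 = 52 = 3·17 + 1), so t ≡ 4·5 = 20 ≡ 3 (mod 17).
    Then x = 225 + 285·3 = 1080, valid modulo lcm(285, 17) = 4845: x ≡ 1080 (mod 4845).
Verify against each original: 1080 mod 19 = 16, 1080 mod 3 = 0, 1080 mod 5 = 0, 1080 mod 17 = 9.

x ≡ 1080 (mod 4845).


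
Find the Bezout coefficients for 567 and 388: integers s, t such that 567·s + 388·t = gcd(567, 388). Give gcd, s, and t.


Euclidean algorithm on (567, 388) — divide until remainder is 0:
  567 = 1 · 388 + 179
  388 = 2 · 179 + 30
  179 = 5 · 30 + 29
  30 = 1 · 29 + 1
  29 = 29 · 1 + 0
gcd(567, 388) = 1.
Track Bezout coefficients alongside the remainders: start with r₀ = 567 = a·1 + b·0 (s = 1, t = 0) and r₁ = 388 = a·0 + b·1 (s = 0, t = 1); each new remainder r_{k+1} = r_{k-1} − q_k·r_k inherits s_{k+1} = s_{k-1} − q_k·s_k, t_{k+1} = t_{k-1} − q_k·t_k, so r_k = a·s_k + b·t_k at every step:
  q = 1: r = 179, s = 1 − 1·0 = 1, t = 0 − 1·1 = -1  (check: 567·1 + 388·(-1) = 179)
  q = 2: r = 30, s = 0 − 2·1 = -2, t = 1 − 2·(-1) = 3  (check: 567·(-2) + 388·3 = 30)
  q = 5: r = 29, s = 1 − 5·(-2) = 11, t = -1 − 5·3 = -16  (check: 567·11 + 388·(-16) = 29)
  q = 1: r = 1, s = -2 − 1·11 = -13, t = 3 − 1·(-16) = 19  (check: 567·(-13) + 388·19 = 1)
The row with r = 1 (the gcd) gives the Bezout coefficients s = -13, t = 19.
Result: 567 · (-13) + 388 · (19) = 1.

gcd(567, 388) = 1; s = -13, t = 19 (check: 567·(-13) + 388·19 = 1).


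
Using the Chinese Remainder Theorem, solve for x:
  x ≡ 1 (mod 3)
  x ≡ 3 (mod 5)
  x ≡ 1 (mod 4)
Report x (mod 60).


Moduli 3, 5, 4 are pairwise coprime; by CRT there is a unique solution modulo M = 3 · 5 · 4 = 60.
Solve pairwise, accumulating the modulus:
  Start with x ≡ 1 (mod 3).
  Combine with x ≡ 3 (mod 5): since gcd(3, 5) = 1, we get a unique residue mod 15.
    Write x = 1 + 3·t and substitute into x ≡ 3 (mod 5): 3·t ≡ 3 − 1 = 2 (mod 5).
    The inverse of 3 mod 5 is 2 (since 3·2 = 6 = 1·5 + 1), so t ≡ 2·2 = 4 ≡ 4 (mod 5).
    Then x = 1 + 3·4 = 13, valid modulo lcm(3, 5) = 15: x ≡ 13 (mod 15).
  Combine with x ≡ 1 (mod 4): since gcd(15, 4) = 1, we get a unique residue mod 60.
    Write x = 13 + 15·t and substitute into x ≡ 1 (mod 4): 15·t ≡ 1 − 13 = -12 (mod 4).
    Reduce coefficients mod 4: 3·t ≡ 0 (mod 4).
    The inverse of 3 mod 4 is 3 (since 3·3 = 9 = 2·4 + 1), so t ≡ 3·0 = 0 ≡ 0 (mod 4).
    Then x = 13 + 15·0 = 13, valid modulo lcm(15, 4) = 60: x ≡ 13 (mod 60).
Verify: 13 mod 3 = 1 ✓, 13 mod 5 = 3 ✓, 13 mod 4 = 1 ✓.

x ≡ 13 (mod 60).


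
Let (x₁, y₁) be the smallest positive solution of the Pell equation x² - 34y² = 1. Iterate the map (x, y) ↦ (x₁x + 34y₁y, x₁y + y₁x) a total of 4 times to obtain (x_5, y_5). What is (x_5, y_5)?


Step 1: Find the fundamental solution (x₁, y₁) of x² - 34y² = 1.
  Expand √34 as a continued fraction. a₀ = ⌊√34⌋ = 5; iterate m_{k+1} = d_k·a_k − m_k, d_{k+1} = (34 − m_{k+1}²)/d_k, a_{k+1} = ⌊(a₀ + m_{k+1})/d_{k+1}⌋ (starting m₀ = 0, d₀ = 1), with convergents p_k = a_k·p_{k-1} + p_{k-2}, q_k = a_k·q_{k-1} + q_{k-2} (p₋₁ = 1, q₋₁ = 0):
  k = 0: a₀ = 5; p₀/q₀ = 5/1; p₀² − 34·q₀² = 25 − 34 = -9.
  k = 1: m = 5, d = 9, a = ⌊(5 + 5)/9⌋ = 1; p/q = (1·5 + 1)/(1·1 + 0) = 6/1; p² − 34·q² = 36 − 34 = 2.
  k = 2: m = 4, d = 2, a = ⌊(5 + 4)/2⌋ = 4; p/q = (4·6 + 5)/(4·1 + 1) = 29/5; p² − 34·q² = 841 − 850 = -9.
  k = 3: m = 4, d = 9, a = ⌊(5 + 4)/9⌋ = 1; p/q = (1·29 + 6)/(1·5 + 1) = 35/6; p² − 34·q² = 1225 − 1224 = 1.
  The first convergent with p² − 34·q² = 1 gives the fundamental solution (x₁, y₁) = (35, 6).
Step 2: Apply the recurrence (x_{n+1}, y_{n+1}) = (x₁x_n + 34y₁y_n, x₁y_n + y₁x_n) repeatedly.
  From (x_1, y_1) = (35, 6): x_2 = 35·35 + 34·6·6 = 2449; y_2 = 35·6 + 6·35 = 420.
  From (x_2, y_2) = (2449, 420): x_3 = 35·2449 + 34·6·420 = 171395; y_3 = 35·420 + 6·2449 = 29394.
  From (x_3, y_3) = (171395, 29394): x_4 = 35·171395 + 34·6·29394 = 11995201; y_4 = 35·29394 + 6·171395 = 2057160.
  From (x_4, y_4) = (11995201, 2057160): x_5 = 35·11995201 + 34·6·2057160 = 839492675; y_5 = 35·2057160 + 6·11995201 = 143971806.
Step 3: Verify x_5² - 34·y_5² = 704747951378655625 - 704747951378655624 = 1 (should be 1). ✓

(x_1, y_1) = (35, 6); (x_5, y_5) = (839492675, 143971806).


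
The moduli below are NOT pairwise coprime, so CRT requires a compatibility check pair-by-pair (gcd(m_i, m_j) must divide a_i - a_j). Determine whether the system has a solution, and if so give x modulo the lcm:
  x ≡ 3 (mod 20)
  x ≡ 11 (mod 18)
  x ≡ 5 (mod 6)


Moduli 20, 18, 6 are not pairwise coprime, so CRT works modulo lcm(m_i) when all pairwise compatibility conditions hold.
Pairwise compatibility: gcd(m_i, m_j) must divide a_i - a_j for every pair.
Merge one congruence at a time:
  Start: x ≡ 3 (mod 20).
  Combine with x ≡ 11 (mod 18): gcd(20, 18) = 2; 11 - 3 = 8, which IS divisible by 2, so compatible.
    Write x = 3 + 20·t and substitute into x ≡ 11 (mod 18): 20·t ≡ 11 − 3 = 8 (mod 18).
    Divide the congruence (and modulus) by g = 2: 10·t ≡ 4 (mod 9).
    Reduce coefficients mod 9: 1·t ≡ 4 (mod 9).
    So t ≡ 4 (mod 9).
    Then x = 3 + 20·4 = 83, valid modulo lcm(20, 18) = 180: x ≡ 83 (mod 180).
  Combine with x ≡ 5 (mod 6): gcd(180, 6) = 6; 5 - 83 = -78, which IS divisible by 6, so compatible.
    Write x = 83 + 180·t and substitute into x ≡ 5 (mod 6): 180·t ≡ 5 − 83 = -78 (mod 6).
    Divide the congruence (and modulus) by g = 6: 30·t ≡ -13 (mod 1).
    Modulo 1 every t works; take t = 0.
    Then x = 83 + 180·0 = 83, valid modulo lcm(180, 6) = 180: x ≡ 83 (mod 180).
Verify: 83 mod 20 = 3, 83 mod 18 = 11, 83 mod 6 = 5.

x ≡ 83 (mod 180).


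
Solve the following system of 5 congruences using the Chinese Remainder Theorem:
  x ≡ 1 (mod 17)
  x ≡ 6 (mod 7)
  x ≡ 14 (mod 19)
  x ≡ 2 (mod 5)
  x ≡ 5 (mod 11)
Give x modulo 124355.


Product of moduli M = 17 · 7 · 19 · 5 · 11 = 124355.
Merge one congruence at a time:
  Start: x ≡ 1 (mod 17).
  Combine with x ≡ 6 (mod 7); new modulus lcm = 119.
    Write x = 1 + 17·t and substitute into x ≡ 6 (mod 7): 17·t ≡ 6 − 1 = 5 (mod 7).
    Reduce coefficients mod 7: 3·t ≡ 5 (mod 7).
    The inverse of 3 mod 7 is 5 (since 3·5 = 15 = 2·7 + 1), so t ≡ 5·5 = 25 ≡ 4 (mod 7).
    Then x = 1 + 17·4 = 69, valid modulo lcm(17, 7) = 119: x ≡ 69 (mod 119).
  Combine with x ≡ 14 (mod 19); new modulus lcm = 2261.
    Write x = 69 + 119·t and substitute into x ≡ 14 (mod 19): 119·t ≡ 14 − 69 = -55 (mod 19).
    Reduce coefficients mod 19: 5·t ≡ 2 (mod 19).
    The inverse of 5 mod 19 is 4 (since 5·4 = 20 = 1·19 + 1), so t ≡ 4·2 = 8 ≡ 8 (mod 19).
    Then x = 69 + 119·8 = 1021, valid modulo lcm(119, 19) = 2261: x ≡ 1021 (mod 2261).
  Combine with x ≡ 2 (mod 5); new modulus lcm = 11305.
    Write x = 1021 + 2261·t and substitute into x ≡ 2 (mod 5): 2261·t ≡ 2 − 1021 = -1019 (mod 5).
    Reduce coefficients mod 5: 1·t ≡ 1 (mod 5).
    So t ≡ 1 (mod 5).
    Then x = 1021 + 2261·1 = 3282, valid modulo lcm(2261, 5) = 11305: x ≡ 3282 (mod 11305).
  Combine with x ≡ 5 (mod 11); new modulus lcm = 124355.
    Write x = 3282 + 11305·t and substitute into x ≡ 5 (mod 11): 11305·t ≡ 5 − 3282 = -3277 (mod 11).
    Reduce coefficients mod 11: 8·t ≡ 1 (mod 11).
    The inverse of 8 mod 11 is 7 (since 8·7 = 56 = 5·11 + 1), so t ≡ 7·1 = 7 ≡ 7 (mod 11).
    Then x = 3282 + 11305·7 = 82417, valid modulo lcm(11305, 11) = 124355: x ≡ 82417 (mod 124355).
Verify against each original: 82417 mod 17 = 1, 82417 mod 7 = 6, 82417 mod 19 = 14, 82417 mod 5 = 2, 82417 mod 11 = 5.

x ≡ 82417 (mod 124355).


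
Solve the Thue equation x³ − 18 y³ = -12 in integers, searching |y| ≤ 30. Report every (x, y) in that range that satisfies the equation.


The equation is x³ - 18y³ = -12. For fixed y, x³ = 18·y³ − 12, so a solution requires the RHS to be a perfect cube.
Strategy: iterate y from -30 to 30, compute RHS = 18·y³ − 12, and check whether it is a (positive or negative) perfect cube.
Check small values of y:
  y = 0: RHS = -12 is not a perfect cube.
  y = 1: RHS = 6 is not a perfect cube.
  y = -1: RHS = -30 is not a perfect cube.
  y = 2: RHS = 132 is not a perfect cube.
  y = -2: RHS = -156 is not a perfect cube.
  y = 3: RHS = 474 is not a perfect cube.
  y = -3: RHS = -498 is not a perfect cube.
Continuing the search up to |y| = 30 finds no solutions either.
No (x, y) in the scanned range satisfies the equation.

No integer solutions with |y| ≤ 30.


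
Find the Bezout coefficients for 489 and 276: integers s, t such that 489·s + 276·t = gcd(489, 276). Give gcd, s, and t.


Euclidean algorithm on (489, 276) — divide until remainder is 0:
  489 = 1 · 276 + 213
  276 = 1 · 213 + 63
  213 = 3 · 63 + 24
  63 = 2 · 24 + 15
  24 = 1 · 15 + 9
  15 = 1 · 9 + 6
  9 = 1 · 6 + 3
  6 = 2 · 3 + 0
gcd(489, 276) = 3.
Track Bezout coefficients alongside the remainders: start with r₀ = 489 = a·1 + b·0 (s = 1, t = 0) and r₁ = 276 = a·0 + b·1 (s = 0, t = 1); each new remainder r_{k+1} = r_{k-1} − q_k·r_k inherits s_{k+1} = s_{k-1} − q_k·s_k, t_{k+1} = t_{k-1} − q_k·t_k, so r_k = a·s_k + b·t_k at every step:
  q = 1: r = 213, s = 1 − 1·0 = 1, t = 0 − 1·1 = -1  (check: 489·1 + 276·(-1) = 213)
  q = 1: r = 63, s = 0 − 1·1 = -1, t = 1 − 1·(-1) = 2  (check: 489·(-1) + 276·2 = 63)
  q = 3: r = 24, s = 1 − 3·(-1) = 4, t = -1 − 3·2 = -7  (check: 489·4 + 276·(-7) = 24)
  q = 2: r = 15, s = -1 − 2·4 = -9, t = 2 − 2·(-7) = 16  (check: 489·(-9) + 276·16 = 15)
  q = 1: r = 9, s = 4 − 1·(-9) = 13, t = -7 − 1·16 = -23  (check: 489·13 + 276·(-23) = 9)
  q = 1: r = 6, s = -9 − 1·13 = -22, t = 16 − 1·(-23) = 39  (check: 489·(-22) + 276·39 = 6)
  q = 1: r = 3, s = 13 − 1·(-22) = 35, t = -23 − 1·39 = -62  (check: 489·35 + 276·(-62) = 3)
The row with r = 3 (the gcd) gives the Bezout coefficients s = 35, t = -62.
Result: 489 · (35) + 276 · (-62) = 3.

gcd(489, 276) = 3; s = 35, t = -62 (check: 489·35 + 276·(-62) = 3).


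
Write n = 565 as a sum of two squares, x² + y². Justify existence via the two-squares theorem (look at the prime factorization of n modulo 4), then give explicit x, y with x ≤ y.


Step 1: Factor n = 565 = 5 · 113.
Step 2: Check the mod-4 condition on each prime factor: 5 ≡ 1 (mod 4), exponent 1; 113 ≡ 1 (mod 4), exponent 1.
All primes ≡ 3 (mod 4) appear to even exponent (or don't appear), so by the two-squares theorem n IS expressible as a sum of two squares.
Step 3: Build a representation. Here n = 5 · 113 is a product of primes ≡ 1 (mod 4). Each prime p ≡ 1 (mod 4) is itself a sum of two squares; find a² by testing p − a² for a perfect square:
  5: 5 − 1² = 4 = 2² ⇒ 5 = 1² + 2².
  113: 113 − 1² = 112, 113 − 2² = 109, 113 − 3² = 104, 113 − 4² = 97, 113 − 5² = 88, 113 − 6² = 77, 113 − 7² = 64 = 8² ⇒ 113 = 7² + 8².
  Combine using the Brahmagupta–Fibonacci identity (a² + b²)(c² + d²) = (ac − bd)² + (ad + bc)² = (ac + bd)² + (ad − bc)²:
  5 · 113 = 565: from (1² + 2²)(7² + 8²), take (1·7 − 2·8, 1·8 + 2·7) = (7 − 16, 8 + 14) = (-9, 22); dropping signs (only squares matter) gives (9, 22); check 9² + 22² = 81 + 484 = 565 ✓.
Step 4: Order so x ≤ y and verify: 9² + 22² = 81 + 484 = 565 = n. ✓

n = 565 = 9² + 22² (one valid representation with x ≤ y).


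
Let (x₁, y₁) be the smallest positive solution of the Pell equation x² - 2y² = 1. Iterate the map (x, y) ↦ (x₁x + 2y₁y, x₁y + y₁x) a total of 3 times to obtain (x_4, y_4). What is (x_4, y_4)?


Step 1: Find the fundamental solution (x₁, y₁) of x² - 2y² = 1.
  Expand √2 as a continued fraction. a₀ = ⌊√2⌋ = 1; iterate m_{k+1} = d_k·a_k − m_k, d_{k+1} = (2 − m_{k+1}²)/d_k, a_{k+1} = ⌊(a₀ + m_{k+1})/d_{k+1}⌋ (starting m₀ = 0, d₀ = 1), with convergents p_k = a_k·p_{k-1} + p_{k-2}, q_k = a_k·q_{k-1} + q_{k-2} (p₋₁ = 1, q₋₁ = 0):
  k = 0: a₀ = 1; p₀/q₀ = 1/1; p₀² − 2·q₀² = 1 − 2 = -1.
  k = 1: m = 1, d = 1, a = ⌊(1 + 1)/1⌋ = 2; p/q = (2·1 + 1)/(2·1 + 0) = 3/2; p² − 2·q² = 9 − 8 = 1.
  The first convergent with p² − 2·q² = 1 gives the fundamental solution (x₁, y₁) = (3, 2).
Step 2: Apply the recurrence (x_{n+1}, y_{n+1}) = (x₁x_n + 2y₁y_n, x₁y_n + y₁x_n) repeatedly.
  From (x_1, y_1) = (3, 2): x_2 = 3·3 + 2·2·2 = 17; y_2 = 3·2 + 2·3 = 12.
  From (x_2, y_2) = (17, 12): x_3 = 3·17 + 2·2·12 = 99; y_3 = 3·12 + 2·17 = 70.
  From (x_3, y_3) = (99, 70): x_4 = 3·99 + 2·2·70 = 577; y_4 = 3·70 + 2·99 = 408.
Step 3: Verify x_4² - 2·y_4² = 332929 - 332928 = 1 (should be 1). ✓

(x_1, y_1) = (3, 2); (x_4, y_4) = (577, 408).


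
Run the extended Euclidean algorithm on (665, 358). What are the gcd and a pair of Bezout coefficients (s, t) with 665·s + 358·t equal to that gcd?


Euclidean algorithm on (665, 358) — divide until remainder is 0:
  665 = 1 · 358 + 307
  358 = 1 · 307 + 51
  307 = 6 · 51 + 1
  51 = 51 · 1 + 0
gcd(665, 358) = 1.
Track Bezout coefficients alongside the remainders: start with r₀ = 665 = a·1 + b·0 (s = 1, t = 0) and r₁ = 358 = a·0 + b·1 (s = 0, t = 1); each new remainder r_{k+1} = r_{k-1} − q_k·r_k inherits s_{k+1} = s_{k-1} − q_k·s_k, t_{k+1} = t_{k-1} − q_k·t_k, so r_k = a·s_k + b·t_k at every step:
  q = 1: r = 307, s = 1 − 1·0 = 1, t = 0 − 1·1 = -1  (check: 665·1 + 358·(-1) = 307)
  q = 1: r = 51, s = 0 − 1·1 = -1, t = 1 − 1·(-1) = 2  (check: 665·(-1) + 358·2 = 51)
  q = 6: r = 1, s = 1 − 6·(-1) = 7, t = -1 − 6·2 = -13  (check: 665·7 + 358·(-13) = 1)
The row with r = 1 (the gcd) gives the Bezout coefficients s = 7, t = -13.
Result: 665 · (7) + 358 · (-13) = 1.

gcd(665, 358) = 1; s = 7, t = -13 (check: 665·7 + 358·(-13) = 1).


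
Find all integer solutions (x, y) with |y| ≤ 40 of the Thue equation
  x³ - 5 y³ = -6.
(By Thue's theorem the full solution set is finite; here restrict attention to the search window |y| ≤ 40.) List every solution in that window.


The equation is x³ - 5y³ = -6. For fixed y, x³ = 5·y³ − 6, so a solution requires the RHS to be a perfect cube.
Strategy: iterate y from -40 to 40, compute RHS = 5·y³ − 6, and check whether it is a (positive or negative) perfect cube.
Check small values of y:
  y = 0: RHS = -6 is not a perfect cube.
  y = 1: RHS = -1 = (-1)³ ⇒ x = -1 works.
  y = -1: RHS = -11 is not a perfect cube.
  y = 2: RHS = 34 is not a perfect cube.
  y = -2: RHS = -46 is not a perfect cube.
  y = 3: RHS = 129 is not a perfect cube.
  y = -3: RHS = -141 is not a perfect cube.
Continuing the search up to |y| = 40 finds no further solutions beyond those listed.
Collected solutions: (-1, 1).

Solutions (with |y| ≤ 40): (-1, 1).


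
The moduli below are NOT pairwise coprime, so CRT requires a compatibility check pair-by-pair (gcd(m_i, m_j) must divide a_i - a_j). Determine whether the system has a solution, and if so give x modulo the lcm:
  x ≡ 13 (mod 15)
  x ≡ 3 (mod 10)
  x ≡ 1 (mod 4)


Moduli 15, 10, 4 are not pairwise coprime, so CRT works modulo lcm(m_i) when all pairwise compatibility conditions hold.
Pairwise compatibility: gcd(m_i, m_j) must divide a_i - a_j for every pair.
Merge one congruence at a time:
  Start: x ≡ 13 (mod 15).
  Combine with x ≡ 3 (mod 10): gcd(15, 10) = 5; 3 - 13 = -10, which IS divisible by 5, so compatible.
    Write x = 13 + 15·t and substitute into x ≡ 3 (mod 10): 15·t ≡ 3 − 13 = -10 (mod 10).
    Divide the congruence (and modulus) by g = 5: 3·t ≡ -2 (mod 2).
    Reduce coefficients mod 2: 1·t ≡ 0 (mod 2).
    So t ≡ 0 (mod 2).
    Then x = 13 + 15·0 = 13, valid modulo lcm(15, 10) = 30: x ≡ 13 (mod 30).
  Combine with x ≡ 1 (mod 4): gcd(30, 4) = 2; 1 - 13 = -12, which IS divisible by 2, so compatible.
    Write x = 13 + 30·t and substitute into x ≡ 1 (mod 4): 30·t ≡ 1 − 13 = -12 (mod 4).
    Divide the congruence (and modulus) by g = 2: 15·t ≡ -6 (mod 2).
    Reduce coefficients mod 2: 1·t ≡ 0 (mod 2).
    So t ≡ 0 (mod 2).
    Then x = 13 + 30·0 = 13, valid modulo lcm(30, 4) = 60: x ≡ 13 (mod 60).
Verify: 13 mod 15 = 13, 13 mod 10 = 3, 13 mod 4 = 1.

x ≡ 13 (mod 60).


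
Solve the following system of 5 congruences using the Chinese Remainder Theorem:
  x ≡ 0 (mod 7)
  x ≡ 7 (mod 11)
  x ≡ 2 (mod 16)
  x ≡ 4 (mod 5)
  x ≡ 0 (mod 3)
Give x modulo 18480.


Product of moduli M = 7 · 11 · 16 · 5 · 3 = 18480.
Merge one congruence at a time:
  Start: x ≡ 0 (mod 7).
  Combine with x ≡ 7 (mod 11); new modulus lcm = 77.
    Write x = 0 + 7·t and substitute into x ≡ 7 (mod 11): 7·t ≡ 7 − 0 = 7 (mod 11).
    The inverse of 7 mod 11 is 8 (since 7·8 = 56 = 5·11 + 1), so t ≡ 8·7 = 56 ≡ 1 (mod 11).
    Then x = 0 + 7·1 = 7, valid modulo lcm(7, 11) = 77: x ≡ 7 (mod 77).
  Combine with x ≡ 2 (mod 16); new modulus lcm = 1232.
    Write x = 7 + 77·t and substitute into x ≡ 2 (mod 16): 77·t ≡ 2 − 7 = -5 (mod 16).
    Reduce coefficients mod 16: 13·t ≡ 11 (mod 16).
    The inverse of 13 mod 16 is 5 (since 13·5 = 65 = 4·16 + 1), so t ≡ 5·11 = 55 ≡ 7 (mod 16).
    Then x = 7 + 77·7 = 546, valid modulo lcm(77, 16) = 1232: x ≡ 546 (mod 1232).
  Combine with x ≡ 4 (mod 5); new modulus lcm = 6160.
    Write x = 546 + 1232·t and substitute into x ≡ 4 (mod 5): 1232·t ≡ 4 − 546 = -542 (mod 5).
    Reduce coefficients mod 5: 2·t ≡ 3 (mod 5).
    The inverse of 2 mod 5 is 3 (since 2·3 = 6 = 1·5 + 1), so t ≡ 3·3 = 9 ≡ 4 (mod 5).
    Then x = 546 + 1232·4 = 5474, valid modulo lcm(1232, 5) = 6160: x ≡ 5474 (mod 6160).
  Combine with x ≡ 0 (mod 3); new modulus lcm = 18480.
    Write x = 5474 + 6160·t and substitute into x ≡ 0 (mod 3): 6160·t ≡ 0 − 5474 = -5474 (mod 3).
    Reduce coefficients mod 3: 1·t ≡ 1 (mod 3).
    So t ≡ 1 (mod 3).
    Then x = 5474 + 6160·1 = 11634, valid modulo lcm(6160, 3) = 18480: x ≡ 11634 (mod 18480).
Verify against each original: 11634 mod 7 = 0, 11634 mod 11 = 7, 11634 mod 16 = 2, 11634 mod 5 = 4, 11634 mod 3 = 0.

x ≡ 11634 (mod 18480).


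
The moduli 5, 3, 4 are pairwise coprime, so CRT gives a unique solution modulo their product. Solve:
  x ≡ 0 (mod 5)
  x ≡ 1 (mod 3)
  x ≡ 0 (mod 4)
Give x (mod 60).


Moduli 5, 3, 4 are pairwise coprime; by CRT there is a unique solution modulo M = 5 · 3 · 4 = 60.
Solve pairwise, accumulating the modulus:
  Start with x ≡ 0 (mod 5).
  Combine with x ≡ 1 (mod 3): since gcd(5, 3) = 1, we get a unique residue mod 15.
    Write x = 0 + 5·t and substitute into x ≡ 1 (mod 3): 5·t ≡ 1 − 0 = 1 (mod 3).
    Reduce coefficients mod 3: 2·t ≡ 1 (mod 3).
    The inverse of 2 mod 3 is 2 (since 2·2 = 4 = 1·3 + 1), so t ≡ 2·1 = 2 ≡ 2 (mod 3).
    Then x = 0 + 5·2 = 10, valid modulo lcm(5, 3) = 15: x ≡ 10 (mod 15).
  Combine with x ≡ 0 (mod 4): since gcd(15, 4) = 1, we get a unique residue mod 60.
    Write x = 10 + 15·t and substitute into x ≡ 0 (mod 4): 15·t ≡ 0 − 10 = -10 (mod 4).
    Reduce coefficients mod 4: 3·t ≡ 2 (mod 4).
    The inverse of 3 mod 4 is 3 (since 3·3 = 9 = 2·4 + 1), so t ≡ 3·2 = 6 ≡ 2 (mod 4).
    Then x = 10 + 15·2 = 40, valid modulo lcm(15, 4) = 60: x ≡ 40 (mod 60).
Verify: 40 mod 5 = 0 ✓, 40 mod 3 = 1 ✓, 40 mod 4 = 0 ✓.

x ≡ 40 (mod 60).


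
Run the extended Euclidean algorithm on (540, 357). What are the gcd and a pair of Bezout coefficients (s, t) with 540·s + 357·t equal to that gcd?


Euclidean algorithm on (540, 357) — divide until remainder is 0:
  540 = 1 · 357 + 183
  357 = 1 · 183 + 174
  183 = 1 · 174 + 9
  174 = 19 · 9 + 3
  9 = 3 · 3 + 0
gcd(540, 357) = 3.
Track Bezout coefficients alongside the remainders: start with r₀ = 540 = a·1 + b·0 (s = 1, t = 0) and r₁ = 357 = a·0 + b·1 (s = 0, t = 1); each new remainder r_{k+1} = r_{k-1} − q_k·r_k inherits s_{k+1} = s_{k-1} − q_k·s_k, t_{k+1} = t_{k-1} − q_k·t_k, so r_k = a·s_k + b·t_k at every step:
  q = 1: r = 183, s = 1 − 1·0 = 1, t = 0 − 1·1 = -1  (check: 540·1 + 357·(-1) = 183)
  q = 1: r = 174, s = 0 − 1·1 = -1, t = 1 − 1·(-1) = 2  (check: 540·(-1) + 357·2 = 174)
  q = 1: r = 9, s = 1 − 1·(-1) = 2, t = -1 − 1·2 = -3  (check: 540·2 + 357·(-3) = 9)
  q = 19: r = 3, s = -1 − 19·2 = -39, t = 2 − 19·(-3) = 59  (check: 540·(-39) + 357·59 = 3)
The row with r = 3 (the gcd) gives the Bezout coefficients s = -39, t = 59.
Result: 540 · (-39) + 357 · (59) = 3.

gcd(540, 357) = 3; s = -39, t = 59 (check: 540·(-39) + 357·59 = 3).


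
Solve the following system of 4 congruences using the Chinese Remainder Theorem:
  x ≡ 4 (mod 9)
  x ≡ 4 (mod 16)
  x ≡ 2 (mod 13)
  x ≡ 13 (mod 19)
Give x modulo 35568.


Product of moduli M = 9 · 16 · 13 · 19 = 35568.
Merge one congruence at a time:
  Start: x ≡ 4 (mod 9).
  Combine with x ≡ 4 (mod 16); new modulus lcm = 144.
    Write x = 4 + 9·t and substitute into x ≡ 4 (mod 16): 9·t ≡ 4 − 4 = 0 (mod 16).
    The inverse of 9 mod 16 is 9 (since 9·9 = 81 = 5·16 + 1), so t ≡ 9·0 = 0 ≡ 0 (mod 16).
    Then x = 4 + 9·0 = 4, valid modulo lcm(9, 16) = 144: x ≡ 4 (mod 144).
  Combine with x ≡ 2 (mod 13); new modulus lcm = 1872.
    Write x = 4 + 144·t and substitute into x ≡ 2 (mod 13): 144·t ≡ 2 − 4 = -2 (mod 13).
    Reduce coefficients mod 13: 1·t ≡ 11 (mod 13).
    So t ≡ 11 (mod 13).
    Then x = 4 + 144·11 = 1588, valid modulo lcm(144, 13) = 1872: x ≡ 1588 (mod 1872).
  Combine with x ≡ 13 (mod 19); new modulus lcm = 35568.
    Write x = 1588 + 1872·t and substitute into x ≡ 13 (mod 19): 1872·t ≡ 13 − 1588 = -1575 (mod 19).
    Reduce coefficients mod 19: 10·t ≡ 2 (mod 19).
    The inverse of 10 mod 19 is 2 (since 10·2 = 20 = 1·19 + 1), so t ≡ 2·2 = 4 ≡ 4 (mod 19).
    Then x = 1588 + 1872·4 = 9076, valid modulo lcm(1872, 19) = 35568: x ≡ 9076 (mod 35568).
Verify against each original: 9076 mod 9 = 4, 9076 mod 16 = 4, 9076 mod 13 = 2, 9076 mod 19 = 13.

x ≡ 9076 (mod 35568).


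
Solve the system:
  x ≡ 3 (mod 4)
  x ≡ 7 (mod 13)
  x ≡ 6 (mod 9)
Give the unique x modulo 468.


Moduli 4, 13, 9 are pairwise coprime; by CRT there is a unique solution modulo M = 4 · 13 · 9 = 468.
Solve pairwise, accumulating the modulus:
  Start with x ≡ 3 (mod 4).
  Combine with x ≡ 7 (mod 13): since gcd(4, 13) = 1, we get a unique residue mod 52.
    Write x = 3 + 4·t and substitute into x ≡ 7 (mod 13): 4·t ≡ 7 − 3 = 4 (mod 13).
    The inverse of 4 mod 13 is 10 (since 4·10 = 40 = 3·13 + 1), so t ≡ 10·4 = 40 ≡ 1 (mod 13).
    Then x = 3 + 4·1 = 7, valid modulo lcm(4, 13) = 52: x ≡ 7 (mod 52).
  Combine with x ≡ 6 (mod 9): since gcd(52, 9) = 1, we get a unique residue mod 468.
    Write x = 7 + 52·t and substitute into x ≡ 6 (mod 9): 52·t ≡ 6 − 7 = -1 (mod 9).
    Reduce coefficients mod 9: 7·t ≡ 8 (mod 9).
    The inverse of 7 mod 9 is 4 (since 7·4 = 28 = 3·9 + 1), so t ≡ 4·8 = 32 ≡ 5 (mod 9).
    Then x = 7 + 52·5 = 267, valid modulo lcm(52, 9) = 468: x ≡ 267 (mod 468).
Verify: 267 mod 4 = 3 ✓, 267 mod 13 = 7 ✓, 267 mod 9 = 6 ✓.

x ≡ 267 (mod 468).


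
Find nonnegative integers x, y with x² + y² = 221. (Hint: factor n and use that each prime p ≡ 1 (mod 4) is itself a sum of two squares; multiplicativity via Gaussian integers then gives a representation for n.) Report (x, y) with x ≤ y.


Step 1: Factor n = 221 = 13 · 17.
Step 2: Check the mod-4 condition on each prime factor: 13 ≡ 1 (mod 4), exponent 1; 17 ≡ 1 (mod 4), exponent 1.
All primes ≡ 3 (mod 4) appear to even exponent (or don't appear), so by the two-squares theorem n IS expressible as a sum of two squares.
Step 3: Build a representation. Here n = 13 · 17 is a product of primes ≡ 1 (mod 4). Each prime p ≡ 1 (mod 4) is itself a sum of two squares; find a² by testing p − a² for a perfect square:
  13: 13 − 1² = 12, 13 − 2² = 9 = 3² ⇒ 13 = 2² + 3².
  17: 17 − 1² = 16 = 4² ⇒ 17 = 1² + 4².
  Combine using the Brahmagupta–Fibonacci identity (a² + b²)(c² + d²) = (ac − bd)² + (ad + bc)² = (ac + bd)² + (ad − bc)²:
  13 · 17 = 221: from (2² + 3²)(1² + 4²), take (2·1 − 3·4, 2·4 + 3·1) = (2 − 12, 8 + 3) = (-10, 11); dropping signs (only squares matter) gives (10, 11); check 10² + 11² = 100 + 121 = 221 ✓.
Step 4: Order so x ≤ y and verify: 10² + 11² = 100 + 121 = 221 = n. ✓

n = 221 = 10² + 11² (one valid representation with x ≤ y).


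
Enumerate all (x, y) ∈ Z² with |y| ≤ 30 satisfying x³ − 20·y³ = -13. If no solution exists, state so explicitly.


The equation is x³ - 20y³ = -13. For fixed y, x³ = 20·y³ − 13, so a solution requires the RHS to be a perfect cube.
Strategy: iterate y from -30 to 30, compute RHS = 20·y³ − 13, and check whether it is a (positive or negative) perfect cube.
Check small values of y:
  y = 0: RHS = -13 is not a perfect cube.
  y = 1: RHS = 7 is not a perfect cube.
  y = -1: RHS = -33 is not a perfect cube.
  y = 2: RHS = 147 is not a perfect cube.
  y = -2: RHS = -173 is not a perfect cube.
  y = 3: RHS = 527 is not a perfect cube.
  y = -3: RHS = -553 is not a perfect cube.
Continuing the search up to |y| = 30 finds no solutions either.
No (x, y) in the scanned range satisfies the equation.

No integer solutions with |y| ≤ 30.


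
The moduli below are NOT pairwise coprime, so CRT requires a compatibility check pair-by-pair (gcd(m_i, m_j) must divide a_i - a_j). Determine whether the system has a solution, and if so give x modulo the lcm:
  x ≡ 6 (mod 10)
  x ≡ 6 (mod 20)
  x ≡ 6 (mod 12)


Moduli 10, 20, 12 are not pairwise coprime, so CRT works modulo lcm(m_i) when all pairwise compatibility conditions hold.
Pairwise compatibility: gcd(m_i, m_j) must divide a_i - a_j for every pair.
Merge one congruence at a time:
  Start: x ≡ 6 (mod 10).
  Combine with x ≡ 6 (mod 20): gcd(10, 20) = 10; 6 - 6 = 0, which IS divisible by 10, so compatible.
    Write x = 6 + 10·t and substitute into x ≡ 6 (mod 20): 10·t ≡ 6 − 6 = 0 (mod 20).
    Divide the congruence (and modulus) by g = 10: 1·t ≡ 0 (mod 2).
    So t ≡ 0 (mod 2).
    Then x = 6 + 10·0 = 6, valid modulo lcm(10, 20) = 20: x ≡ 6 (mod 20).
  Combine with x ≡ 6 (mod 12): gcd(20, 12) = 4; 6 - 6 = 0, which IS divisible by 4, so compatible.
    Write x = 6 + 20·t and substitute into x ≡ 6 (mod 12): 20·t ≡ 6 − 6 = 0 (mod 12).
    Divide the congruence (and modulus) by g = 4: 5·t ≡ 0 (mod 3).
    Reduce coefficients mod 3: 2·t ≡ 0 (mod 3).
    The inverse of 2 mod 3 is 2 (since 2·2 = 4 = 1·3 + 1), so t ≡ 2·0 = 0 ≡ 0 (mod 3).
    Then x = 6 + 20·0 = 6, valid modulo lcm(20, 12) = 60: x ≡ 6 (mod 60).
Verify: 6 mod 10 = 6, 6 mod 20 = 6, 6 mod 12 = 6.

x ≡ 6 (mod 60).
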